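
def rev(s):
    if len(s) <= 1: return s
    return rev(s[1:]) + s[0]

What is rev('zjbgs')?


rev('zjbgs') = rev('jbgs') + 'z'
rev('jbgs') = rev('bgs') + 'j'
rev('bgs') = rev('gs') + 'b'
rev('gs') = rev('s') + 'g'
rev('s') = 's'  (base case)
Concatenating: 's' + 'g' + 'b' + 'j' + 'z' = 'sgbjz'

sgbjz


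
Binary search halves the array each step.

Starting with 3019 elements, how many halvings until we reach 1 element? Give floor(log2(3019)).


3019 / 2 = 1509
1509 / 2 = 754
754 / 2 = 377
377 / 2 = 188
188 / 2 = 94
94 / 2 = 47
47 / 2 = 23
23 / 2 = 11
11 / 2 = 5
5 / 2 = 2
2 / 2 = 1
Reached 1 after 11 halvings

11


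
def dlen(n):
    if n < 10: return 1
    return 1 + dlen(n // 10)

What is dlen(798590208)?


dlen(798590208) = 1 + dlen(79859020)
dlen(79859020) = 1 + dlen(7985902)
dlen(7985902) = 1 + dlen(798590)
dlen(798590) = 1 + dlen(79859)
dlen(79859) = 1 + dlen(7985)
dlen(7985) = 1 + dlen(798)
dlen(798) = 1 + dlen(79)
dlen(79) = 1 + dlen(7)
dlen(7) = 1  (base case: 7 < 10)
Unwinding: 1 + 1 + 1 + 1 + 1 + 1 + 1 + 1 + 1 = 9

9


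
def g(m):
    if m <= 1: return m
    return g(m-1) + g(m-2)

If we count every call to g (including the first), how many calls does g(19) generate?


Let C(n) = total calls for g(n)
C(0) = 1, C(1) = 1
C(2) = 1 + C(1) + C(0) = 1 + 1 + 1 = 3
C(3) = 1 + C(2) + C(1) = 1 + 3 + 1 = 5
C(4) = 1 + C(3) + C(2) = 1 + 5 + 3 = 9
C(5) = 1 + C(4) + C(3) = 1 + 9 + 5 = 15
C(6) = 1 + C(5) + C(4) = 1 + 15 + 9 = 25
C(7) = 1 + C(6) + C(5) = 1 + 25 + 15 = 41
C(8) = 1 + C(7) + C(6) = 1 + 41 + 25 = 67
C(9) = 1 + C(8) + C(7) = 1 + 67 + 41 = 109
C(10) = 1 + C(9) + C(8) = 1 + 109 + 67 = 177
C(11) = 1 + C(10) + C(9) = 1 + 177 + 109 = 287
C(12) = 1 + C(11) + C(10) = 1 + 287 + 177 = 465
C(13) = 1 + C(12) + C(11) = 1 + 465 + 287 = 753
C(14) = 1 + C(13) + C(12) = 1 + 753 + 465 = 1219
C(15) = 1 + C(14) + C(13) = 1 + 1219 + 753 = 1973
C(16) = 1 + C(15) + C(14) = 1 + 1973 + 1219 = 3193
C(17) = 1 + C(16) + C(15) = 1 + 3193 + 1973 = 5167
C(18) = 1 + C(17) + C(16) = 1 + 5167 + 3193 = 8361
C(19) = 1 + C(18) + C(17) = 1 + 8361 + 5167 = 13529

13529


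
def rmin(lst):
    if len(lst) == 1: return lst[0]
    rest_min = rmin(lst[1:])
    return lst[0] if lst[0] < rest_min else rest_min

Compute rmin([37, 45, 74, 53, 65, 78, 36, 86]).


rmin([37, 45, 74, 53, 65, 78, 36, 86]): compare 37 with rmin([45, 74, 53, 65, 78, 36, 86])
rmin([45, 74, 53, 65, 78, 36, 86]): compare 45 with rmin([74, 53, 65, 78, 36, 86])
rmin([74, 53, 65, 78, 36, 86]): compare 74 with rmin([53, 65, 78, 36, 86])
rmin([53, 65, 78, 36, 86]): compare 53 with rmin([65, 78, 36, 86])
rmin([65, 78, 36, 86]): compare 65 with rmin([78, 36, 86])
rmin([78, 36, 86]): compare 78 with rmin([36, 86])
rmin([36, 86]): compare 36 with rmin([86])
rmin([86]) = 86  (base case)
Compare 36 with 86 -> 36
Compare 78 with 36 -> 36
Compare 65 with 36 -> 36
Compare 53 with 36 -> 36
Compare 74 with 36 -> 36
Compare 45 with 36 -> 36
Compare 37 with 36 -> 36

36


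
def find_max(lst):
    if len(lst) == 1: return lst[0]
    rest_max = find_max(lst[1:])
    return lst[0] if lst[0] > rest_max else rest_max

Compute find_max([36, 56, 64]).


find_max([36, 56, 64]): compare 36 with find_max([56, 64])
find_max([56, 64]): compare 56 with find_max([64])
find_max([64]) = 64  (base case)
Compare 56 with 64 -> 64
Compare 36 with 64 -> 64

64


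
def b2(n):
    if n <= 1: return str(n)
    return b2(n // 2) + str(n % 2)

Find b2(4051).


b2(4051) = b2(2025) + '1'
b2(2025) = b2(1012) + '1'
b2(1012) = b2(506) + '0'
b2(506) = b2(253) + '0'
b2(253) = b2(126) + '1'
b2(126) = b2(63) + '0'
b2(63) = b2(31) + '1'
b2(31) = b2(15) + '1'
b2(15) = b2(7) + '1'
b2(7) = b2(3) + '1'
b2(3) = b2(1) + '1'
b2(1) = '1'  (base case)
Concatenating: '1' + '1' + '1' + '1' + '1' + '1' + '0' + '1' + '0' + '0' + '1' + '1' = '111111010011'

111111010011


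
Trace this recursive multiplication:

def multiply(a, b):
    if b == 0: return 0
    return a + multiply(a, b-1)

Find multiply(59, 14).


multiply(59, 14) = 59 + multiply(59, 13)
multiply(59, 13) = 59 + multiply(59, 12)
multiply(59, 12) = 59 + multiply(59, 11)
multiply(59, 11) = 59 + multiply(59, 10)
multiply(59, 10) = 59 + multiply(59, 9)
multiply(59, 9) = 59 + multiply(59, 8)
multiply(59, 8) = 59 + multiply(59, 7)
multiply(59, 7) = 59 + multiply(59, 6)
multiply(59, 6) = 59 + multiply(59, 5)
multiply(59, 5) = 59 + multiply(59, 4)
multiply(59, 4) = 59 + multiply(59, 3)
multiply(59, 3) = 59 + multiply(59, 2)
multiply(59, 2) = 59 + multiply(59, 1)
multiply(59, 1) = 59 + multiply(59, 0)
multiply(59, 0) = 0  (base case)
Total: 59 + 59 + 59 + 59 + 59 + 59 + 59 + 59 + 59 + 59 + 59 + 59 + 59 + 59 + 0 = 826

826


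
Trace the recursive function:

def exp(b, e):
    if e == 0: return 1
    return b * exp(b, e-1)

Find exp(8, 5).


exp(8, 5)
= 8 * exp(8, 4)
= 8 * 8 * exp(8, 3)
= 8 * 8 * 8 * exp(8, 2)
= 8 * 8 * 8 * 8 * exp(8, 1)
= 8 * 8 * 8 * 8 * 8 * exp(8, 0)
= 8 * 8 * 8 * 8 * 8 * 1
= 32768

32768


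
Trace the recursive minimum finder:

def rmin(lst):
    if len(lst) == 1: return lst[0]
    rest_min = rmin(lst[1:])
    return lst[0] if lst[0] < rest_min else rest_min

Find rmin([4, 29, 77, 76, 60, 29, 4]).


rmin([4, 29, 77, 76, 60, 29, 4]): compare 4 with rmin([29, 77, 76, 60, 29, 4])
rmin([29, 77, 76, 60, 29, 4]): compare 29 with rmin([77, 76, 60, 29, 4])
rmin([77, 76, 60, 29, 4]): compare 77 with rmin([76, 60, 29, 4])
rmin([76, 60, 29, 4]): compare 76 with rmin([60, 29, 4])
rmin([60, 29, 4]): compare 60 with rmin([29, 4])
rmin([29, 4]): compare 29 with rmin([4])
rmin([4]) = 4  (base case)
Compare 29 with 4 -> 4
Compare 60 with 4 -> 4
Compare 76 with 4 -> 4
Compare 77 with 4 -> 4
Compare 29 with 4 -> 4
Compare 4 with 4 -> 4

4


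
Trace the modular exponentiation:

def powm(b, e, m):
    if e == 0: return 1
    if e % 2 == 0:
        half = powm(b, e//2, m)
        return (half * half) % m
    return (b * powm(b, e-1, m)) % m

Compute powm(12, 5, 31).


powm(12, 5, 31): e is odd, compute powm(12, 4, 31)
  powm(12, 4, 31): e is even, compute powm(12, 2, 31)
    powm(12, 2, 31): e is even, compute powm(12, 1, 31)
      powm(12, 1, 31): e is odd, compute powm(12, 0, 31)
        powm(12, 0, 31) = 1
      (12 * 1) % 31 = 12
    half=12, (12*12) % 31 = 20
  half=20, (20*20) % 31 = 28
(12 * 28) % 31 = 26

26


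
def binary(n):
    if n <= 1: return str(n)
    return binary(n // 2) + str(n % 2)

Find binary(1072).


binary(1072) = binary(536) + '0'
binary(536) = binary(268) + '0'
binary(268) = binary(134) + '0'
binary(134) = binary(67) + '0'
binary(67) = binary(33) + '1'
binary(33) = binary(16) + '1'
binary(16) = binary(8) + '0'
binary(8) = binary(4) + '0'
binary(4) = binary(2) + '0'
binary(2) = binary(1) + '0'
binary(1) = '1'  (base case)
Concatenating: '1' + '0' + '0' + '0' + '0' + '1' + '1' + '0' + '0' + '0' + '0' = '10000110000'

10000110000


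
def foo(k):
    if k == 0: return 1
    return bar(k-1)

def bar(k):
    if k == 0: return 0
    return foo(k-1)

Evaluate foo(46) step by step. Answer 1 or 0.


foo(46) = bar(45)
bar(45) = foo(44)
foo(44) = bar(43)
bar(43) = foo(42)
foo(42) = bar(41)
bar(41) = foo(40)
foo(40) = bar(39)
bar(39) = foo(38)
foo(38) = bar(37)
bar(37) = foo(36)
foo(36) = bar(35)
bar(35) = foo(34)
foo(34) = bar(33)
bar(33) = foo(32)
foo(32) = bar(31)
bar(31) = foo(30)
foo(30) = bar(29)
bar(29) = foo(28)
foo(28) = bar(27)
bar(27) = foo(26)
foo(26) = bar(25)
bar(25) = foo(24)
foo(24) = bar(23)
bar(23) = foo(22)
foo(22) = bar(21)
bar(21) = foo(20)
foo(20) = bar(19)
bar(19) = foo(18)
foo(18) = bar(17)
bar(17) = foo(16)
foo(16) = bar(15)
bar(15) = foo(14)
foo(14) = bar(13)
bar(13) = foo(12)
foo(12) = bar(11)
bar(11) = foo(10)
foo(10) = bar(9)
bar(9) = foo(8)
foo(8) = bar(7)
bar(7) = foo(6)
foo(6) = bar(5)
bar(5) = foo(4)
foo(4) = bar(3)
bar(3) = foo(2)
foo(2) = bar(1)
bar(1) = foo(0)
foo(0) = 1  (base case)
Result: 1

1


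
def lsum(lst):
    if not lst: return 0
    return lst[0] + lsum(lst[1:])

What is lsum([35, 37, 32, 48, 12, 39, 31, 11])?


lsum([35, 37, 32, 48, 12, 39, 31, 11]) = 35 + lsum([37, 32, 48, 12, 39, 31, 11])
lsum([37, 32, 48, 12, 39, 31, 11]) = 37 + lsum([32, 48, 12, 39, 31, 11])
lsum([32, 48, 12, 39, 31, 11]) = 32 + lsum([48, 12, 39, 31, 11])
lsum([48, 12, 39, 31, 11]) = 48 + lsum([12, 39, 31, 11])
lsum([12, 39, 31, 11]) = 12 + lsum([39, 31, 11])
lsum([39, 31, 11]) = 39 + lsum([31, 11])
lsum([31, 11]) = 31 + lsum([11])
lsum([11]) = 11 + lsum([])
lsum([]) = 0  (base case)
Total: 35 + 37 + 32 + 48 + 12 + 39 + 31 + 11 + 0 = 245

245


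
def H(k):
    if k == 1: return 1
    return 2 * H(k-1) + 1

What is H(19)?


H(19) = 2 * H(18) + 1
H(18) = 2 * H(17) + 1
H(17) = 2 * H(16) + 1
H(16) = 2 * H(15) + 1
H(15) = 2 * H(14) + 1
H(14) = 2 * H(13) + 1
H(13) = 2 * H(12) + 1
H(12) = 2 * H(11) + 1
H(11) = 2 * H(10) + 1
H(10) = 2 * H(9) + 1
H(9) = 2 * H(8) + 1
H(8) = 2 * H(7) + 1
H(7) = 2 * H(6) + 1
H(6) = 2 * H(5) + 1
H(5) = 2 * H(4) + 1
H(4) = 2 * H(3) + 1
H(3) = 2 * H(2) + 1
H(2) = 2 * H(1) + 1
H(1) = 1  (base case)
H(2) = 2 * 1 + 1 = 3
H(3) = 2 * 3 + 1 = 7
H(4) = 2 * 7 + 1 = 15
H(5) = 2 * 15 + 1 = 31
H(6) = 2 * 31 + 1 = 63
H(7) = 2 * 63 + 1 = 127
H(8) = 2 * 127 + 1 = 255
H(9) = 2 * 255 + 1 = 511
H(10) = 2 * 511 + 1 = 1023
H(11) = 2 * 1023 + 1 = 2047
H(12) = 2 * 2047 + 1 = 4095
H(13) = 2 * 4095 + 1 = 8191
H(14) = 2 * 8191 + 1 = 16383
H(15) = 2 * 16383 + 1 = 32767
H(16) = 2 * 32767 + 1 = 65535
H(17) = 2 * 65535 + 1 = 131071
H(18) = 2 * 131071 + 1 = 262143
H(19) = 2 * 262143 + 1 = 524287

524287


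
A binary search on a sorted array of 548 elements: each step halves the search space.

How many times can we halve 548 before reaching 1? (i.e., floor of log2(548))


548 / 2 = 274
274 / 2 = 137
137 / 2 = 68
68 / 2 = 34
34 / 2 = 17
17 / 2 = 8
8 / 2 = 4
4 / 2 = 2
2 / 2 = 1
Reached 1 after 9 halvings

9


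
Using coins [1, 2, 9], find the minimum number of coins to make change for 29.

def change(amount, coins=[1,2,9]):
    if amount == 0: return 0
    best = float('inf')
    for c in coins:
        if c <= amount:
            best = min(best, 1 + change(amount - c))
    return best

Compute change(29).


Building up with DP:
change(0) = 0
change(1) = min(1+change(0)=1+0=1) = 1
change(2) = min(1+change(1)=1+1=2, 1+change(0)=1+0=1) = 1
change(3) = min(1+change(2)=1+1=2, 1+change(1)=1+1=2) = 2
change(4) = min(1+change(3)=1+2=3, 1+change(2)=1+1=2) = 2
change(5) = min(1+change(4)=1+2=3, 1+change(3)=1+2=3) = 3
change(6) = min(1+change(5)=1+3=4, 1+change(4)=1+2=3) = 3
change(7) = min(1+change(6)=1+3=4, 1+change(5)=1+3=4) = 4
change(8) = min(1+change(7)=1+4=5, 1+change(6)=1+3=4) = 4
change(9) = min(1+change(8)=1+4=5, 1+change(7)=1+4=5, 1+change(0)=1+0=1) = 1
change(10) = min(1+change(9)=1+1=2, 1+change(8)=1+4=5, 1+change(1)=1+1=2) = 2
change(11) = min(1+change(10)=1+2=3, 1+change(9)=1+1=2, 1+change(2)=1+1=2) = 2
change(12) = min(1+change(11)=1+2=3, 1+change(10)=1+2=3, 1+change(3)=1+2=3) = 3
change(13) = min(1+change(12)=1+3=4, 1+change(11)=1+2=3, 1+change(4)=1+2=3) = 3
change(14) = min(1+change(13)=1+3=4, 1+change(12)=1+3=4, 1+change(5)=1+3=4) = 4
change(15) = min(1+change(14)=1+4=5, 1+change(13)=1+3=4, 1+change(6)=1+3=4) = 4
change(16) = min(1+change(15)=1+4=5, 1+change(14)=1+4=5, 1+change(7)=1+4=5) = 5
change(17) = min(1+change(16)=1+5=6, 1+change(15)=1+4=5, 1+change(8)=1+4=5) = 5
change(18) = min(1+change(17)=1+5=6, 1+change(16)=1+5=6, 1+change(9)=1+1=2) = 2
change(19) = min(1+change(18)=1+2=3, 1+change(17)=1+5=6, 1+change(10)=1+2=3) = 3
change(20) = min(1+change(19)=1+3=4, 1+change(18)=1+2=3, 1+change(11)=1+2=3) = 3
change(21) = min(1+change(20)=1+3=4, 1+change(19)=1+3=4, 1+change(12)=1+3=4) = 4
change(22) = min(1+change(21)=1+4=5, 1+change(20)=1+3=4, 1+change(13)=1+3=4) = 4
change(23) = min(1+change(22)=1+4=5, 1+change(21)=1+4=5, 1+change(14)=1+4=5) = 5
change(24) = min(1+change(23)=1+5=6, 1+change(22)=1+4=5, 1+change(15)=1+4=5) = 5
change(25) = min(1+change(24)=1+5=6, 1+change(23)=1+5=6, 1+change(16)=1+5=6) = 6
change(26) = min(1+change(25)=1+6=7, 1+change(24)=1+5=6, 1+change(17)=1+5=6) = 6
change(27) = min(1+change(26)=1+6=7, 1+change(25)=1+6=7, 1+change(18)=1+2=3) = 3
change(28) = min(1+change(27)=1+3=4, 1+change(26)=1+6=7, 1+change(19)=1+3=4) = 4
change(29) = min(1+change(28)=1+4=5, 1+change(27)=1+3=4, 1+change(20)=1+3=4) = 4

4


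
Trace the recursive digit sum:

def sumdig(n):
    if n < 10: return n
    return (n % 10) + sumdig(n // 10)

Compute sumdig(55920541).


sumdig(55920541) = 1 + sumdig(5592054)
sumdig(5592054) = 4 + sumdig(559205)
sumdig(559205) = 5 + sumdig(55920)
sumdig(55920) = 0 + sumdig(5592)
sumdig(5592) = 2 + sumdig(559)
sumdig(559) = 9 + sumdig(55)
sumdig(55) = 5 + sumdig(5)
sumdig(5) = 5  (base case)
Total: 1 + 4 + 5 + 0 + 2 + 9 + 5 + 5 = 31

31


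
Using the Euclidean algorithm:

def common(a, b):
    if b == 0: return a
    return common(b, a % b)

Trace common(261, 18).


common(261, 18) = common(18, 9)
common(18, 9) = common(9, 0)
common(9, 0) = 9  (base case)

9


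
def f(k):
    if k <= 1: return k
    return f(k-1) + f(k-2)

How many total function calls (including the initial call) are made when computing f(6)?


Let C(n) = total calls for f(n)
C(0) = 1, C(1) = 1
C(2) = 1 + C(1) + C(0) = 1 + 1 + 1 = 3
C(3) = 1 + C(2) + C(1) = 1 + 3 + 1 = 5
C(4) = 1 + C(3) + C(2) = 1 + 5 + 3 = 9
C(5) = 1 + C(4) + C(3) = 1 + 9 + 5 = 15
C(6) = 1 + C(5) + C(4) = 1 + 15 + 9 = 25

25


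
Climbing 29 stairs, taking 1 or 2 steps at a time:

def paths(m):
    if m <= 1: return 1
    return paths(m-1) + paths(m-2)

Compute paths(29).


Building up from base cases:
paths(0) = 1
paths(1) = 1
paths(2) = paths(1) + paths(0) = 1 + 1 = 2
paths(3) = paths(2) + paths(1) = 2 + 1 = 3
paths(4) = paths(3) + paths(2) = 3 + 2 = 5
paths(5) = paths(4) + paths(3) = 5 + 3 = 8
paths(6) = paths(5) + paths(4) = 8 + 5 = 13
paths(7) = paths(6) + paths(5) = 13 + 8 = 21
paths(8) = paths(7) + paths(6) = 21 + 13 = 34
paths(9) = paths(8) + paths(7) = 34 + 21 = 55
paths(10) = paths(9) + paths(8) = 55 + 34 = 89
paths(11) = paths(10) + paths(9) = 89 + 55 = 144
paths(12) = paths(11) + paths(10) = 144 + 89 = 233
paths(13) = paths(12) + paths(11) = 233 + 144 = 377
paths(14) = paths(13) + paths(12) = 377 + 233 = 610
paths(15) = paths(14) + paths(13) = 610 + 377 = 987
paths(16) = paths(15) + paths(14) = 987 + 610 = 1597
paths(17) = paths(16) + paths(15) = 1597 + 987 = 2584
paths(18) = paths(17) + paths(16) = 2584 + 1597 = 4181
paths(19) = paths(18) + paths(17) = 4181 + 2584 = 6765
paths(20) = paths(19) + paths(18) = 6765 + 4181 = 10946
paths(21) = paths(20) + paths(19) = 10946 + 6765 = 17711
paths(22) = paths(21) + paths(20) = 17711 + 10946 = 28657
paths(23) = paths(22) + paths(21) = 28657 + 17711 = 46368
paths(24) = paths(23) + paths(22) = 46368 + 28657 = 75025
paths(25) = paths(24) + paths(23) = 75025 + 46368 = 121393
paths(26) = paths(25) + paths(24) = 121393 + 75025 = 196418
paths(27) = paths(26) + paths(25) = 196418 + 121393 = 317811
paths(28) = paths(27) + paths(26) = 317811 + 196418 = 514229
paths(29) = paths(28) + paths(27) = 514229 + 317811 = 832040

832040


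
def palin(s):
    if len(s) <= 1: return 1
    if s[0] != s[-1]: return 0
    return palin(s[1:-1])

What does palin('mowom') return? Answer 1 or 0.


palin('mowom'): s[0]='m' == s[-1]='m' -> check palin('owo')
palin('owo'): s[0]='o' == s[-1]='o' -> check palin('w')
palin('w'): len <= 1 -> return 1  (base case)
Result: 1 (palindrome)

1


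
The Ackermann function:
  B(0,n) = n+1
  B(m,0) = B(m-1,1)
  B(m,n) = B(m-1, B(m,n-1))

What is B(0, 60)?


B(0, 60) = 61
Result: B(0, 60) = 61

61


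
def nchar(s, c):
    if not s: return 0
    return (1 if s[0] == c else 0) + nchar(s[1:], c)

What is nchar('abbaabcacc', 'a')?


s[0]='a' == 'a' -> 1
s[0]='b' != 'a' -> 0
s[0]='b' != 'a' -> 0
s[0]='a' == 'a' -> 1
s[0]='a' == 'a' -> 1
s[0]='b' != 'a' -> 0
s[0]='c' != 'a' -> 0
s[0]='a' == 'a' -> 1
s[0]='c' != 'a' -> 0
s[0]='c' != 'a' -> 0
Sum: 1 + 0 + 0 + 1 + 1 + 0 + 0 + 1 + 0 + 0 = 4

4


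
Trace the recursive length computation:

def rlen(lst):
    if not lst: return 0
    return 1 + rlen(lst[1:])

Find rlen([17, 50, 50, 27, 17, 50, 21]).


rlen([17, 50, 50, 27, 17, 50, 21]) = 1 + rlen([50, 50, 27, 17, 50, 21])
rlen([50, 50, 27, 17, 50, 21]) = 1 + rlen([50, 27, 17, 50, 21])
rlen([50, 27, 17, 50, 21]) = 1 + rlen([27, 17, 50, 21])
rlen([27, 17, 50, 21]) = 1 + rlen([17, 50, 21])
rlen([17, 50, 21]) = 1 + rlen([50, 21])
rlen([50, 21]) = 1 + rlen([21])
rlen([21]) = 1 + rlen([])
rlen([]) = 0  (base case)
Unwinding: 1 + 1 + 1 + 1 + 1 + 1 + 1 + 0 = 7

7


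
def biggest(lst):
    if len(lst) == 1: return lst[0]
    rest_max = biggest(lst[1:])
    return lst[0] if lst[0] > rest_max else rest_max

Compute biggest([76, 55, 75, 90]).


biggest([76, 55, 75, 90]): compare 76 with biggest([55, 75, 90])
biggest([55, 75, 90]): compare 55 with biggest([75, 90])
biggest([75, 90]): compare 75 with biggest([90])
biggest([90]) = 90  (base case)
Compare 75 with 90 -> 90
Compare 55 with 90 -> 90
Compare 76 with 90 -> 90

90


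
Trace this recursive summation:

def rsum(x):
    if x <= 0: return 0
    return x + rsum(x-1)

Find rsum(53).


rsum(53)
= 53 + 52 + 51 + 50 + 49 + 48 + 47 + 46 + 45 + 44 + 43 + 42 + 41 + 40 + 39 + 38 + 37 + 36 + 35 + 34 + 33 + 32 + 31 + 30 + 29 + 28 + 27 + 26 + 25 + 24 + 23 + 22 + 21 + 20 + 19 + 18 + 17 + 16 + 15 + 14 + 13 + 12 + 11 + 10 + 9 + 8 + 7 + 6 + 5 + 4 + 3 + 2 + 1 + rsum(0)
= 53 + 52 + 51 + 50 + 49 + 48 + 47 + 46 + 45 + 44 + 43 + 42 + 41 + 40 + 39 + 38 + 37 + 36 + 35 + 34 + 33 + 32 + 31 + 30 + 29 + 28 + 27 + 26 + 25 + 24 + 23 + 22 + 21 + 20 + 19 + 18 + 17 + 16 + 15 + 14 + 13 + 12 + 11 + 10 + 9 + 8 + 7 + 6 + 5 + 4 + 3 + 2 + 1 + 0
= 1431

1431


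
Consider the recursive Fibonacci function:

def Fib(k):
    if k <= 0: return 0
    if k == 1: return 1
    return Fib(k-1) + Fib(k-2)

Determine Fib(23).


Computing Fib(23) bottom-up:
Fib(0) = 0
Fib(1) = 1
Fib(2) = Fib(1) + Fib(0) = 1 + 0 = 1
Fib(3) = Fib(2) + Fib(1) = 1 + 1 = 2
Fib(4) = Fib(3) + Fib(2) = 2 + 1 = 3
Fib(5) = Fib(4) + Fib(3) = 3 + 2 = 5
Fib(6) = Fib(5) + Fib(4) = 5 + 3 = 8
Fib(7) = Fib(6) + Fib(5) = 8 + 5 = 13
Fib(8) = Fib(7) + Fib(6) = 13 + 8 = 21
Fib(9) = Fib(8) + Fib(7) = 21 + 13 = 34
Fib(10) = Fib(9) + Fib(8) = 34 + 21 = 55
Fib(11) = Fib(10) + Fib(9) = 55 + 34 = 89
Fib(12) = Fib(11) + Fib(10) = 89 + 55 = 144
Fib(13) = Fib(12) + Fib(11) = 144 + 89 = 233
Fib(14) = Fib(13) + Fib(12) = 233 + 144 = 377
Fib(15) = Fib(14) + Fib(13) = 377 + 233 = 610
Fib(16) = Fib(15) + Fib(14) = 610 + 377 = 987
Fib(17) = Fib(16) + Fib(15) = 987 + 610 = 1597
Fib(18) = Fib(17) + Fib(16) = 1597 + 987 = 2584
Fib(19) = Fib(18) + Fib(17) = 2584 + 1597 = 4181
Fib(20) = Fib(19) + Fib(18) = 4181 + 2584 = 6765
Fib(21) = Fib(20) + Fib(19) = 6765 + 4181 = 10946
Fib(22) = Fib(21) + Fib(20) = 10946 + 6765 = 17711
Fib(23) = Fib(22) + Fib(21) = 17711 + 10946 = 28657

28657


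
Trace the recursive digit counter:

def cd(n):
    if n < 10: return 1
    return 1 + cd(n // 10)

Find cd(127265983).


cd(127265983) = 1 + cd(12726598)
cd(12726598) = 1 + cd(1272659)
cd(1272659) = 1 + cd(127265)
cd(127265) = 1 + cd(12726)
cd(12726) = 1 + cd(1272)
cd(1272) = 1 + cd(127)
cd(127) = 1 + cd(12)
cd(12) = 1 + cd(1)
cd(1) = 1  (base case: 1 < 10)
Unwinding: 1 + 1 + 1 + 1 + 1 + 1 + 1 + 1 + 1 = 9

9


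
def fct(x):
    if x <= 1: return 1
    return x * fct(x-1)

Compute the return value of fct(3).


fct(3)
= 3 * fct(2)
= 3 * 2 * fct(1)
= 3 * 2 * 1
= 6

6


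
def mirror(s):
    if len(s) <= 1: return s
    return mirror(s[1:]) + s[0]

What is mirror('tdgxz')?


mirror('tdgxz') = mirror('dgxz') + 't'
mirror('dgxz') = mirror('gxz') + 'd'
mirror('gxz') = mirror('xz') + 'g'
mirror('xz') = mirror('z') + 'x'
mirror('z') = 'z'  (base case)
Concatenating: 'z' + 'x' + 'g' + 'd' + 't' = 'zxgdt'

zxgdt


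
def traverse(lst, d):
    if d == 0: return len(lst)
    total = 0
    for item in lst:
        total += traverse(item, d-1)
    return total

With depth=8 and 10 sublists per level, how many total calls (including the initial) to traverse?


At depth 0 (root): 1 call
At depth 1: each of 1 parents calls traverse on 10 children = 10 calls
At depth 2: each of 10 parents calls traverse on 10 children = 100 calls
At depth 3: each of 100 parents calls traverse on 10 children = 1000 calls
At depth 4: each of 1000 parents calls traverse on 10 children = 10000 calls
At depth 5: each of 10000 parents calls traverse on 10 children = 100000 calls
At depth 6: each of 100000 parents calls traverse on 10 children = 1000000 calls
At depth 7: each of 1000000 parents calls traverse on 10 children = 10000000 calls
At depth 8: each of 10000000 parents calls traverse on 10 children = 100000000 calls
Total: 1 + 10 + 100 + 1000 + 10000 + 100000 + 1000000 + 10000000 + 100000000 = 111111111

111111111


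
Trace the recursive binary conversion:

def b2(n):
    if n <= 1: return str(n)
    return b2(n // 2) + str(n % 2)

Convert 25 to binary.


b2(25) = b2(12) + '1'
b2(12) = b2(6) + '0'
b2(6) = b2(3) + '0'
b2(3) = b2(1) + '1'
b2(1) = '1'  (base case)
Concatenating: '1' + '1' + '0' + '0' + '1' = '11001'

11001


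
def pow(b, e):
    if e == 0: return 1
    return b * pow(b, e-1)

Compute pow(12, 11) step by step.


pow(12, 11)
= 12 * pow(12, 10)
= 12 * 12 * pow(12, 9)
= 12 * 12 * 12 * pow(12, 8)
= 12 * 12 * 12 * 12 * pow(12, 7)
= 12 * 12 * 12 * 12 * 12 * pow(12, 6)
= 12 * 12 * 12 * 12 * 12 * 12 * pow(12, 5)
= 12 * 12 * 12 * 12 * 12 * 12 * 12 * pow(12, 4)
= 12 * 12 * 12 * 12 * 12 * 12 * 12 * 12 * pow(12, 3)
= 12 * 12 * 12 * 12 * 12 * 12 * 12 * 12 * 12 * pow(12, 2)
= 12 * 12 * 12 * 12 * 12 * 12 * 12 * 12 * 12 * 12 * pow(12, 1)
= 12 * 12 * 12 * 12 * 12 * 12 * 12 * 12 * 12 * 12 * 12 * pow(12, 0)
= 12 * 12 * 12 * 12 * 12 * 12 * 12 * 12 * 12 * 12 * 12 * 1
= 743008370688

743008370688


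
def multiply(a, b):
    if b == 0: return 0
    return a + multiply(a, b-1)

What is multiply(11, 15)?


multiply(11, 15) = 11 + multiply(11, 14)
multiply(11, 14) = 11 + multiply(11, 13)
multiply(11, 13) = 11 + multiply(11, 12)
multiply(11, 12) = 11 + multiply(11, 11)
multiply(11, 11) = 11 + multiply(11, 10)
multiply(11, 10) = 11 + multiply(11, 9)
multiply(11, 9) = 11 + multiply(11, 8)
multiply(11, 8) = 11 + multiply(11, 7)
multiply(11, 7) = 11 + multiply(11, 6)
multiply(11, 6) = 11 + multiply(11, 5)
multiply(11, 5) = 11 + multiply(11, 4)
multiply(11, 4) = 11 + multiply(11, 3)
multiply(11, 3) = 11 + multiply(11, 2)
multiply(11, 2) = 11 + multiply(11, 1)
multiply(11, 1) = 11 + multiply(11, 0)
multiply(11, 0) = 0  (base case)
Total: 11 + 11 + 11 + 11 + 11 + 11 + 11 + 11 + 11 + 11 + 11 + 11 + 11 + 11 + 11 + 0 = 165

165


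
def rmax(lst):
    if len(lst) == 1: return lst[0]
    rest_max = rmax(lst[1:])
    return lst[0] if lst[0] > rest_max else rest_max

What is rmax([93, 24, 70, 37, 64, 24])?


rmax([93, 24, 70, 37, 64, 24]): compare 93 with rmax([24, 70, 37, 64, 24])
rmax([24, 70, 37, 64, 24]): compare 24 with rmax([70, 37, 64, 24])
rmax([70, 37, 64, 24]): compare 70 with rmax([37, 64, 24])
rmax([37, 64, 24]): compare 37 with rmax([64, 24])
rmax([64, 24]): compare 64 with rmax([24])
rmax([24]) = 24  (base case)
Compare 64 with 24 -> 64
Compare 37 with 64 -> 64
Compare 70 with 64 -> 70
Compare 24 with 70 -> 70
Compare 93 with 70 -> 93

93


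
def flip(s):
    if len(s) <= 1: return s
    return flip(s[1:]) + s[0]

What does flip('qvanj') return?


flip('qvanj') = flip('vanj') + 'q'
flip('vanj') = flip('anj') + 'v'
flip('anj') = flip('nj') + 'a'
flip('nj') = flip('j') + 'n'
flip('j') = 'j'  (base case)
Concatenating: 'j' + 'n' + 'a' + 'v' + 'q' = 'jnavq'

jnavq


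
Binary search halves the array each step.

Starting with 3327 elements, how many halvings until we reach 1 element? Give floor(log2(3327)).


3327 / 2 = 1663
1663 / 2 = 831
831 / 2 = 415
415 / 2 = 207
207 / 2 = 103
103 / 2 = 51
51 / 2 = 25
25 / 2 = 12
12 / 2 = 6
6 / 2 = 3
3 / 2 = 1
Reached 1 after 11 halvings

11


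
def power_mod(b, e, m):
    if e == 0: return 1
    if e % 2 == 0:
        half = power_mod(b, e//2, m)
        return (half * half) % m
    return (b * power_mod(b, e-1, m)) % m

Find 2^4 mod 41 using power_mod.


power_mod(2, 4, 41): e is even, compute power_mod(2, 2, 41)
  power_mod(2, 2, 41): e is even, compute power_mod(2, 1, 41)
    power_mod(2, 1, 41): e is odd, compute power_mod(2, 0, 41)
      power_mod(2, 0, 41) = 1
    (2 * 1) % 41 = 2
  half=2, (2*2) % 41 = 4
half=4, (4*4) % 41 = 16

16


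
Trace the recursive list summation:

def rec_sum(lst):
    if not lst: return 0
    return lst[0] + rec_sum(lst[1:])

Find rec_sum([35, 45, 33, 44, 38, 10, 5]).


rec_sum([35, 45, 33, 44, 38, 10, 5]) = 35 + rec_sum([45, 33, 44, 38, 10, 5])
rec_sum([45, 33, 44, 38, 10, 5]) = 45 + rec_sum([33, 44, 38, 10, 5])
rec_sum([33, 44, 38, 10, 5]) = 33 + rec_sum([44, 38, 10, 5])
rec_sum([44, 38, 10, 5]) = 44 + rec_sum([38, 10, 5])
rec_sum([38, 10, 5]) = 38 + rec_sum([10, 5])
rec_sum([10, 5]) = 10 + rec_sum([5])
rec_sum([5]) = 5 + rec_sum([])
rec_sum([]) = 0  (base case)
Total: 35 + 45 + 33 + 44 + 38 + 10 + 5 + 0 = 210

210


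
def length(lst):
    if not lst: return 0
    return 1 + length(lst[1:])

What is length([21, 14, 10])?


length([21, 14, 10]) = 1 + length([14, 10])
length([14, 10]) = 1 + length([10])
length([10]) = 1 + length([])
length([]) = 0  (base case)
Unwinding: 1 + 1 + 1 + 0 = 3

3


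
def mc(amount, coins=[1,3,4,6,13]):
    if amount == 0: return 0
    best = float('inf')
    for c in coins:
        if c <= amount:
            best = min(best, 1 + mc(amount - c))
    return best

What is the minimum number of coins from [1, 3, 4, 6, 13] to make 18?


Building up with DP:
mc(0) = 0
mc(1) = min(1+mc(0)=1+0=1) = 1
mc(2) = min(1+mc(1)=1+1=2) = 2
mc(3) = min(1+mc(2)=1+2=3, 1+mc(0)=1+0=1) = 1
mc(4) = min(1+mc(3)=1+1=2, 1+mc(1)=1+1=2, 1+mc(0)=1+0=1) = 1
mc(5) = min(1+mc(4)=1+1=2, 1+mc(2)=1+2=3, 1+mc(1)=1+1=2) = 2
mc(6) = min(1+mc(5)=1+2=3, 1+mc(3)=1+1=2, 1+mc(2)=1+2=3, 1+mc(0)=1+0=1) = 1
mc(7) = min(1+mc(6)=1+1=2, 1+mc(4)=1+1=2, 1+mc(3)=1+1=2, 1+mc(1)=1+1=2) = 2
mc(8) = min(1+mc(7)=1+2=3, 1+mc(5)=1+2=3, 1+mc(4)=1+1=2, 1+mc(2)=1+2=3) = 2
mc(9) = min(1+mc(8)=1+2=3, 1+mc(6)=1+1=2, 1+mc(5)=1+2=3, 1+mc(3)=1+1=2) = 2
mc(10) = min(1+mc(9)=1+2=3, 1+mc(7)=1+2=3, 1+mc(6)=1+1=2, 1+mc(4)=1+1=2) = 2
mc(11) = min(1+mc(10)=1+2=3, 1+mc(8)=1+2=3, 1+mc(7)=1+2=3, 1+mc(5)=1+2=3) = 3
mc(12) = min(1+mc(11)=1+3=4, 1+mc(9)=1+2=3, 1+mc(8)=1+2=3, 1+mc(6)=1+1=2) = 2
mc(13) = min(1+mc(12)=1+2=3, 1+mc(10)=1+2=3, 1+mc(9)=1+2=3, 1+mc(7)=1+2=3, 1+mc(0)=1+0=1) = 1
mc(14) = min(1+mc(13)=1+1=2, 1+mc(11)=1+3=4, 1+mc(10)=1+2=3, 1+mc(8)=1+2=3, 1+mc(1)=1+1=2) = 2
mc(15) = min(1+mc(14)=1+2=3, 1+mc(12)=1+2=3, 1+mc(11)=1+3=4, 1+mc(9)=1+2=3, 1+mc(2)=1+2=3) = 3
mc(16) = min(1+mc(15)=1+3=4, 1+mc(13)=1+1=2, 1+mc(12)=1+2=3, 1+mc(10)=1+2=3, 1+mc(3)=1+1=2) = 2
mc(17) = min(1+mc(16)=1+2=3, 1+mc(14)=1+2=3, 1+mc(13)=1+1=2, 1+mc(11)=1+3=4, 1+mc(4)=1+1=2) = 2
mc(18) = min(1+mc(17)=1+2=3, 1+mc(15)=1+3=4, 1+mc(14)=1+2=3, 1+mc(12)=1+2=3, 1+mc(5)=1+2=3) = 3

3


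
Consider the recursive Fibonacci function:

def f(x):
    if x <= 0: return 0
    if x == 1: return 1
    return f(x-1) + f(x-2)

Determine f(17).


Computing f(17) bottom-up:
f(0) = 0
f(1) = 1
f(2) = f(1) + f(0) = 1 + 0 = 1
f(3) = f(2) + f(1) = 1 + 1 = 2
f(4) = f(3) + f(2) = 2 + 1 = 3
f(5) = f(4) + f(3) = 3 + 2 = 5
f(6) = f(5) + f(4) = 5 + 3 = 8
f(7) = f(6) + f(5) = 8 + 5 = 13
f(8) = f(7) + f(6) = 13 + 8 = 21
f(9) = f(8) + f(7) = 21 + 13 = 34
f(10) = f(9) + f(8) = 34 + 21 = 55
f(11) = f(10) + f(9) = 55 + 34 = 89
f(12) = f(11) + f(10) = 89 + 55 = 144
f(13) = f(12) + f(11) = 144 + 89 = 233
f(14) = f(13) + f(12) = 233 + 144 = 377
f(15) = f(14) + f(13) = 377 + 233 = 610
f(16) = f(15) + f(14) = 610 + 377 = 987
f(17) = f(16) + f(15) = 987 + 610 = 1597

1597


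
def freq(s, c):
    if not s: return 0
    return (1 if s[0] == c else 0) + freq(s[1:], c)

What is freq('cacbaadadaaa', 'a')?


s[0]='c' != 'a' -> 0
s[0]='a' == 'a' -> 1
s[0]='c' != 'a' -> 0
s[0]='b' != 'a' -> 0
s[0]='a' == 'a' -> 1
s[0]='a' == 'a' -> 1
s[0]='d' != 'a' -> 0
s[0]='a' == 'a' -> 1
s[0]='d' != 'a' -> 0
s[0]='a' == 'a' -> 1
s[0]='a' == 'a' -> 1
s[0]='a' == 'a' -> 1
Sum: 0 + 1 + 0 + 0 + 1 + 1 + 0 + 1 + 0 + 1 + 1 + 1 = 7

7


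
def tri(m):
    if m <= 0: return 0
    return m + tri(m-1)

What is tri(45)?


tri(45)
= 45 + 44 + 43 + 42 + 41 + 40 + 39 + 38 + 37 + 36 + 35 + 34 + 33 + 32 + 31 + 30 + 29 + 28 + 27 + 26 + 25 + 24 + 23 + 22 + 21 + 20 + 19 + 18 + 17 + 16 + 15 + 14 + 13 + 12 + 11 + 10 + 9 + 8 + 7 + 6 + 5 + 4 + 3 + 2 + 1 + tri(0)
= 45 + 44 + 43 + 42 + 41 + 40 + 39 + 38 + 37 + 36 + 35 + 34 + 33 + 32 + 31 + 30 + 29 + 28 + 27 + 26 + 25 + 24 + 23 + 22 + 21 + 20 + 19 + 18 + 17 + 16 + 15 + 14 + 13 + 12 + 11 + 10 + 9 + 8 + 7 + 6 + 5 + 4 + 3 + 2 + 1 + 0
= 1035

1035


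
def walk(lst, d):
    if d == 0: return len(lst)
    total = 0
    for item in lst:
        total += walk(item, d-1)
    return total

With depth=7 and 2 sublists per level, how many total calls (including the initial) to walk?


At depth 0 (root): 1 call
At depth 1: each of 1 parents calls walk on 2 children = 2 calls
At depth 2: each of 2 parents calls walk on 2 children = 4 calls
At depth 3: each of 4 parents calls walk on 2 children = 8 calls
At depth 4: each of 8 parents calls walk on 2 children = 16 calls
At depth 5: each of 16 parents calls walk on 2 children = 32 calls
At depth 6: each of 32 parents calls walk on 2 children = 64 calls
At depth 7: each of 64 parents calls walk on 2 children = 128 calls
Total: 1 + 2 + 4 + 8 + 16 + 32 + 64 + 128 = 255

255


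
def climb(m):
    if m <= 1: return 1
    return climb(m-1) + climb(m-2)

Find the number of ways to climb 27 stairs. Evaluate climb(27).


Building up from base cases:
climb(0) = 1
climb(1) = 1
climb(2) = climb(1) + climb(0) = 1 + 1 = 2
climb(3) = climb(2) + climb(1) = 2 + 1 = 3
climb(4) = climb(3) + climb(2) = 3 + 2 = 5
climb(5) = climb(4) + climb(3) = 5 + 3 = 8
climb(6) = climb(5) + climb(4) = 8 + 5 = 13
climb(7) = climb(6) + climb(5) = 13 + 8 = 21
climb(8) = climb(7) + climb(6) = 21 + 13 = 34
climb(9) = climb(8) + climb(7) = 34 + 21 = 55
climb(10) = climb(9) + climb(8) = 55 + 34 = 89
climb(11) = climb(10) + climb(9) = 89 + 55 = 144
climb(12) = climb(11) + climb(10) = 144 + 89 = 233
climb(13) = climb(12) + climb(11) = 233 + 144 = 377
climb(14) = climb(13) + climb(12) = 377 + 233 = 610
climb(15) = climb(14) + climb(13) = 610 + 377 = 987
climb(16) = climb(15) + climb(14) = 987 + 610 = 1597
climb(17) = climb(16) + climb(15) = 1597 + 987 = 2584
climb(18) = climb(17) + climb(16) = 2584 + 1597 = 4181
climb(19) = climb(18) + climb(17) = 4181 + 2584 = 6765
climb(20) = climb(19) + climb(18) = 6765 + 4181 = 10946
climb(21) = climb(20) + climb(19) = 10946 + 6765 = 17711
climb(22) = climb(21) + climb(20) = 17711 + 10946 = 28657
climb(23) = climb(22) + climb(21) = 28657 + 17711 = 46368
climb(24) = climb(23) + climb(22) = 46368 + 28657 = 75025
climb(25) = climb(24) + climb(23) = 75025 + 46368 = 121393
climb(26) = climb(25) + climb(24) = 121393 + 75025 = 196418
climb(27) = climb(26) + climb(25) = 196418 + 121393 = 317811

317811


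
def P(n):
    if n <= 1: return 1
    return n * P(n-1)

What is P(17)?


P(17)
= 17 * P(16)
= 17 * 16 * P(15)
= 17 * 16 * 15 * P(14)
= 17 * 16 * 15 * 14 * P(13)
= 17 * 16 * 15 * 14 * 13 * P(12)
= 17 * 16 * 15 * 14 * 13 * 12 * P(11)
= 17 * 16 * 15 * 14 * 13 * 12 * 11 * P(10)
= 17 * 16 * 15 * 14 * 13 * 12 * 11 * 10 * P(9)
= 17 * 16 * 15 * 14 * 13 * 12 * 11 * 10 * 9 * P(8)
= 17 * 16 * 15 * 14 * 13 * 12 * 11 * 10 * 9 * 8 * P(7)
= 17 * 16 * 15 * 14 * 13 * 12 * 11 * 10 * 9 * 8 * 7 * P(6)
= 17 * 16 * 15 * 14 * 13 * 12 * 11 * 10 * 9 * 8 * 7 * 6 * P(5)
= 17 * 16 * 15 * 14 * 13 * 12 * 11 * 10 * 9 * 8 * 7 * 6 * 5 * P(4)
= 17 * 16 * 15 * 14 * 13 * 12 * 11 * 10 * 9 * 8 * 7 * 6 * 5 * 4 * P(3)
= 17 * 16 * 15 * 14 * 13 * 12 * 11 * 10 * 9 * 8 * 7 * 6 * 5 * 4 * 3 * P(2)
= 17 * 16 * 15 * 14 * 13 * 12 * 11 * 10 * 9 * 8 * 7 * 6 * 5 * 4 * 3 * 2 * P(1)
= 17 * 16 * 15 * 14 * 13 * 12 * 11 * 10 * 9 * 8 * 7 * 6 * 5 * 4 * 3 * 2 * 1
= 355687428096000

355687428096000


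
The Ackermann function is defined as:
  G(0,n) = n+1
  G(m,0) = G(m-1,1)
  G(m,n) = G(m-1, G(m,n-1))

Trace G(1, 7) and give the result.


G(1, 7) = G(0, G(1, 6))
  G(1, 6) = G(0, G(1, 5))
    G(1, 5) = G(0, G(1, 4))
      G(1, 4) = G(0, G(1, 3))
        G(1, 3) = G(0, G(1, 2))
          G(1, 2) = G(0, G(1, 1))
          G(1, 1) = G(0, G(1, 0))
          G(1, 0) = G(0, 1)
          G(0, 1) = 2
            = G(0, 2)
          G(0, 2) = 3
            = G(0, 3)
          G(0, 3) = 4
          = G(0, 4)
          G(0, 4) = 5
        = G(0, 5)
        G(0, 5) = 6
      = G(0, 6)
      G(0, 6) = 7
    = G(0, 7)
    G(0, 7) = 8
  = G(0, 8)
  G(0, 8) = 9
Result: G(1, 7) = 9

9


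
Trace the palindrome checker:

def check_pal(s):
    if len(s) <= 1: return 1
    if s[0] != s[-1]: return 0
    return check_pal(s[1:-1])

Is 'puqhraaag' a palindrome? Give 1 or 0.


check_pal('puqhraaag'): s[0]='p' != s[-1]='g' -> return 0
Result: 0 (not a palindrome)

0


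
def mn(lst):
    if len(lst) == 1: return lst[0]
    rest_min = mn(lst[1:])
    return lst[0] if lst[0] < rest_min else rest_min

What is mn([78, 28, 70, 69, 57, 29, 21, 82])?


mn([78, 28, 70, 69, 57, 29, 21, 82]): compare 78 with mn([28, 70, 69, 57, 29, 21, 82])
mn([28, 70, 69, 57, 29, 21, 82]): compare 28 with mn([70, 69, 57, 29, 21, 82])
mn([70, 69, 57, 29, 21, 82]): compare 70 with mn([69, 57, 29, 21, 82])
mn([69, 57, 29, 21, 82]): compare 69 with mn([57, 29, 21, 82])
mn([57, 29, 21, 82]): compare 57 with mn([29, 21, 82])
mn([29, 21, 82]): compare 29 with mn([21, 82])
mn([21, 82]): compare 21 with mn([82])
mn([82]) = 82  (base case)
Compare 21 with 82 -> 21
Compare 29 with 21 -> 21
Compare 57 with 21 -> 21
Compare 69 with 21 -> 21
Compare 70 with 21 -> 21
Compare 28 with 21 -> 21
Compare 78 with 21 -> 21

21


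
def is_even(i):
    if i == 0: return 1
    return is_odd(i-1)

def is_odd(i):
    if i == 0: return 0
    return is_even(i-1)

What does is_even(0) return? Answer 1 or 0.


is_even(0) = 1  (base case)
Result: 1

1


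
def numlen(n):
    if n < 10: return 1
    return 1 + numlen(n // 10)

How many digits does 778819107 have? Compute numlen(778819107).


numlen(778819107) = 1 + numlen(77881910)
numlen(77881910) = 1 + numlen(7788191)
numlen(7788191) = 1 + numlen(778819)
numlen(778819) = 1 + numlen(77881)
numlen(77881) = 1 + numlen(7788)
numlen(7788) = 1 + numlen(778)
numlen(778) = 1 + numlen(77)
numlen(77) = 1 + numlen(7)
numlen(7) = 1  (base case: 7 < 10)
Unwinding: 1 + 1 + 1 + 1 + 1 + 1 + 1 + 1 + 1 = 9

9


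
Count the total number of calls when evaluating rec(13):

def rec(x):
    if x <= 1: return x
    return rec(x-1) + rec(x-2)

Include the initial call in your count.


Let C(n) = total calls for rec(n)
C(0) = 1, C(1) = 1
C(2) = 1 + C(1) + C(0) = 1 + 1 + 1 = 3
C(3) = 1 + C(2) + C(1) = 1 + 3 + 1 = 5
C(4) = 1 + C(3) + C(2) = 1 + 5 + 3 = 9
C(5) = 1 + C(4) + C(3) = 1 + 9 + 5 = 15
C(6) = 1 + C(5) + C(4) = 1 + 15 + 9 = 25
C(7) = 1 + C(6) + C(5) = 1 + 25 + 15 = 41
C(8) = 1 + C(7) + C(6) = 1 + 41 + 25 = 67
C(9) = 1 + C(8) + C(7) = 1 + 67 + 41 = 109
C(10) = 1 + C(9) + C(8) = 1 + 109 + 67 = 177
C(11) = 1 + C(10) + C(9) = 1 + 177 + 109 = 287
C(12) = 1 + C(11) + C(10) = 1 + 287 + 177 = 465
C(13) = 1 + C(12) + C(11) = 1 + 465 + 287 = 753

753


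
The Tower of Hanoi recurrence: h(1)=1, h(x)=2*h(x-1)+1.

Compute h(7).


h(7) = 2 * h(6) + 1
h(6) = 2 * h(5) + 1
h(5) = 2 * h(4) + 1
h(4) = 2 * h(3) + 1
h(3) = 2 * h(2) + 1
h(2) = 2 * h(1) + 1
h(1) = 1  (base case)
h(2) = 2 * 1 + 1 = 3
h(3) = 2 * 3 + 1 = 7
h(4) = 2 * 7 + 1 = 15
h(5) = 2 * 15 + 1 = 31
h(6) = 2 * 31 + 1 = 63
h(7) = 2 * 63 + 1 = 127

127


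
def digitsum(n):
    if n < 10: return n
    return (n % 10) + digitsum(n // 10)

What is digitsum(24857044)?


digitsum(24857044) = 4 + digitsum(2485704)
digitsum(2485704) = 4 + digitsum(248570)
digitsum(248570) = 0 + digitsum(24857)
digitsum(24857) = 7 + digitsum(2485)
digitsum(2485) = 5 + digitsum(248)
digitsum(248) = 8 + digitsum(24)
digitsum(24) = 4 + digitsum(2)
digitsum(2) = 2  (base case)
Total: 4 + 4 + 0 + 7 + 5 + 8 + 4 + 2 = 34

34


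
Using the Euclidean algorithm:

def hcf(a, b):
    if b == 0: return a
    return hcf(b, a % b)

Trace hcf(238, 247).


hcf(238, 247) = hcf(247, 238)
hcf(247, 238) = hcf(238, 9)
hcf(238, 9) = hcf(9, 4)
hcf(9, 4) = hcf(4, 1)
hcf(4, 1) = hcf(1, 0)
hcf(1, 0) = 1  (base case)

1


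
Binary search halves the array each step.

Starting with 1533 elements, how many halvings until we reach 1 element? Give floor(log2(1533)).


1533 / 2 = 766
766 / 2 = 383
383 / 2 = 191
191 / 2 = 95
95 / 2 = 47
47 / 2 = 23
23 / 2 = 11
11 / 2 = 5
5 / 2 = 2
2 / 2 = 1
Reached 1 after 10 halvings

10


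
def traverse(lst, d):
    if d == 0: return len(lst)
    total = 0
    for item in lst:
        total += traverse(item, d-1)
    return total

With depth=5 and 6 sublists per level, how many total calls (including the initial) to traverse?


At depth 0 (root): 1 call
At depth 1: each of 1 parents calls traverse on 6 children = 6 calls
At depth 2: each of 6 parents calls traverse on 6 children = 36 calls
At depth 3: each of 36 parents calls traverse on 6 children = 216 calls
At depth 4: each of 216 parents calls traverse on 6 children = 1296 calls
At depth 5: each of 1296 parents calls traverse on 6 children = 7776 calls
Total: 1 + 6 + 36 + 216 + 1296 + 7776 = 9331

9331


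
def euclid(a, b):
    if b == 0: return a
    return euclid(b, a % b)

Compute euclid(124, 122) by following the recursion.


euclid(124, 122) = euclid(122, 2)
euclid(122, 2) = euclid(2, 0)
euclid(2, 0) = 2  (base case)

2


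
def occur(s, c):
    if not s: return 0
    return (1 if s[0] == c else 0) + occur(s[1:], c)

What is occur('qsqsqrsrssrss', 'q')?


s[0]='q' == 'q' -> 1
s[0]='s' != 'q' -> 0
s[0]='q' == 'q' -> 1
s[0]='s' != 'q' -> 0
s[0]='q' == 'q' -> 1
s[0]='r' != 'q' -> 0
s[0]='s' != 'q' -> 0
s[0]='r' != 'q' -> 0
s[0]='s' != 'q' -> 0
s[0]='s' != 'q' -> 0
s[0]='r' != 'q' -> 0
s[0]='s' != 'q' -> 0
s[0]='s' != 'q' -> 0
Sum: 1 + 0 + 1 + 0 + 1 + 0 + 0 + 0 + 0 + 0 + 0 + 0 + 0 = 3

3


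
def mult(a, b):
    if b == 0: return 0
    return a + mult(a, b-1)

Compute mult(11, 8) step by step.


mult(11, 8) = 11 + mult(11, 7)
mult(11, 7) = 11 + mult(11, 6)
mult(11, 6) = 11 + mult(11, 5)
mult(11, 5) = 11 + mult(11, 4)
mult(11, 4) = 11 + mult(11, 3)
mult(11, 3) = 11 + mult(11, 2)
mult(11, 2) = 11 + mult(11, 1)
mult(11, 1) = 11 + mult(11, 0)
mult(11, 0) = 0  (base case)
Total: 11 + 11 + 11 + 11 + 11 + 11 + 11 + 11 + 0 = 88

88


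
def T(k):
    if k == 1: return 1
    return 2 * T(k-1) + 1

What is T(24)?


T(24) = 2 * T(23) + 1
T(23) = 2 * T(22) + 1
T(22) = 2 * T(21) + 1
T(21) = 2 * T(20) + 1
T(20) = 2 * T(19) + 1
T(19) = 2 * T(18) + 1
T(18) = 2 * T(17) + 1
T(17) = 2 * T(16) + 1
T(16) = 2 * T(15) + 1
T(15) = 2 * T(14) + 1
T(14) = 2 * T(13) + 1
T(13) = 2 * T(12) + 1
T(12) = 2 * T(11) + 1
T(11) = 2 * T(10) + 1
T(10) = 2 * T(9) + 1
T(9) = 2 * T(8) + 1
T(8) = 2 * T(7) + 1
T(7) = 2 * T(6) + 1
T(6) = 2 * T(5) + 1
T(5) = 2 * T(4) + 1
T(4) = 2 * T(3) + 1
T(3) = 2 * T(2) + 1
T(2) = 2 * T(1) + 1
T(1) = 1  (base case)
T(2) = 2 * 1 + 1 = 3
T(3) = 2 * 3 + 1 = 7
T(4) = 2 * 7 + 1 = 15
T(5) = 2 * 15 + 1 = 31
T(6) = 2 * 31 + 1 = 63
T(7) = 2 * 63 + 1 = 127
T(8) = 2 * 127 + 1 = 255
T(9) = 2 * 255 + 1 = 511
T(10) = 2 * 511 + 1 = 1023
T(11) = 2 * 1023 + 1 = 2047
T(12) = 2 * 2047 + 1 = 4095
T(13) = 2 * 4095 + 1 = 8191
T(14) = 2 * 8191 + 1 = 16383
T(15) = 2 * 16383 + 1 = 32767
T(16) = 2 * 32767 + 1 = 65535
T(17) = 2 * 65535 + 1 = 131071
T(18) = 2 * 131071 + 1 = 262143
T(19) = 2 * 262143 + 1 = 524287
T(20) = 2 * 524287 + 1 = 1048575
T(21) = 2 * 1048575 + 1 = 2097151
T(22) = 2 * 2097151 + 1 = 4194303
T(23) = 2 * 4194303 + 1 = 8388607
T(24) = 2 * 8388607 + 1 = 16777215

16777215


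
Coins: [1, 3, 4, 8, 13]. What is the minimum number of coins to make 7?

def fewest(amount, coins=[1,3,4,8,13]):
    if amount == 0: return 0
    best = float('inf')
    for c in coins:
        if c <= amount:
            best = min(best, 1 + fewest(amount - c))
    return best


Building up with DP:
fewest(0) = 0
fewest(1) = min(1+fewest(0)=1+0=1) = 1
fewest(2) = min(1+fewest(1)=1+1=2) = 2
fewest(3) = min(1+fewest(2)=1+2=3, 1+fewest(0)=1+0=1) = 1
fewest(4) = min(1+fewest(3)=1+1=2, 1+fewest(1)=1+1=2, 1+fewest(0)=1+0=1) = 1
fewest(5) = min(1+fewest(4)=1+1=2, 1+fewest(2)=1+2=3, 1+fewest(1)=1+1=2) = 2
fewest(6) = min(1+fewest(5)=1+2=3, 1+fewest(3)=1+1=2, 1+fewest(2)=1+2=3) = 2
fewest(7) = min(1+fewest(6)=1+2=3, 1+fewest(4)=1+1=2, 1+fewest(3)=1+1=2) = 2

2
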